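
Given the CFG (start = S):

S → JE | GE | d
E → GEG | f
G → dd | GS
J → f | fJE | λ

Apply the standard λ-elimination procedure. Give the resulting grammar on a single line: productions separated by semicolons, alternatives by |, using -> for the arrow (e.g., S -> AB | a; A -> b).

Nullable set: {J}.
S -> JE: J nullable, giving E | JE.
Drop J -> λ.
J -> fJE: J nullable, giving fE | fJE.
Unchanged (no nullable symbols): S -> GE; S -> d; E -> GEG; E -> f; G -> GS; G -> dd; J -> f.

S -> E | d | GE | JE; E -> f | GEG; G -> GS | dd; J -> f | fE | fJE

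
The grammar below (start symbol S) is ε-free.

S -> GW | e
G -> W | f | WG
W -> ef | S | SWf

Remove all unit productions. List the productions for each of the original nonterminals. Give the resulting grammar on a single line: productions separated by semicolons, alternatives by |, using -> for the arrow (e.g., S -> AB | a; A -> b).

Unit productions: G->W, W->S.
Unit pairs (A ⇒* B via units): (G,S), (G,W), (W,S).
S: inherits non-unit rules of {S} → GW | e.
G: inherits non-unit rules of {G, S, W} → GW | SWf | WG | e | ef | f.
W: inherits non-unit rules of {S, W} → GW | SWf | e | ef.

S -> e | GW; G -> e | f | GW | WG | ef | SWf; W -> e | GW | ef | SWf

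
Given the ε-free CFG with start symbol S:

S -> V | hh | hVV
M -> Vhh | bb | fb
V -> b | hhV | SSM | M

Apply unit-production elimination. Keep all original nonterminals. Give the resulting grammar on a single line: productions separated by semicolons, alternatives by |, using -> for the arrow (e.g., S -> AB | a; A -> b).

S -> b | bb | fb | hh | SSM | Vhh | hVV | hhV; M -> bb | fb | Vhh; V -> b | bb | fb | SSM | Vhh | hhV

Unit productions: S->V, V->M.
Unit pairs (A ⇒* B via units): (S,M), (S,V), (V,M).
S: inherits non-unit rules of {M, S, V} → SSM | Vhh | b | bb | fb | hVV | hh | hhV.
M: inherits non-unit rules of {M} → Vhh | bb | fb.
V: inherits non-unit rules of {M, V} → SSM | Vhh | b | bb | fb | hhV.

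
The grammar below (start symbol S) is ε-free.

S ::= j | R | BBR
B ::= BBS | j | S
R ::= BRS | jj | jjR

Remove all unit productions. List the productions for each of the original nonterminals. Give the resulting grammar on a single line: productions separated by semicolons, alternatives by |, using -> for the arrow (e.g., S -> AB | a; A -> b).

Unit productions: B->S, S->R.
Unit pairs (A ⇒* B via units): (B,R), (B,S), (S,R).
S: inherits non-unit rules of {R, S} → BBR | BRS | j | jj | jjR.
B: inherits non-unit rules of {B, R, S} → BBR | BBS | BRS | j | jj | jjR.
R: inherits non-unit rules of {R} → BRS | jj | jjR.

S -> j | jj | BBR | BRS | jjR; B -> j | jj | BBR | BBS | BRS | jjR; R -> jj | BRS | jjR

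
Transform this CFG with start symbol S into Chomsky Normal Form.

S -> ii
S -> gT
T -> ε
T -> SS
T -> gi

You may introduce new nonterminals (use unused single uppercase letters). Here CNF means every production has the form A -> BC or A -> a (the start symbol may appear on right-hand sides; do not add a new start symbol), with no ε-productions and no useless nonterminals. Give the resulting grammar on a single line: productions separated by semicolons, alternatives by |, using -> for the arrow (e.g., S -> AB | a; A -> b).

Nullable: {T}; after ε-elimination: S -> g | gT | ii; T -> SS | gi.
No unit productions to eliminate.
TERM: introduce A -> g, B -> i and substitute in every rule of length ≥2.

S -> g | AT | BB; A -> g; B -> i; T -> AB | SS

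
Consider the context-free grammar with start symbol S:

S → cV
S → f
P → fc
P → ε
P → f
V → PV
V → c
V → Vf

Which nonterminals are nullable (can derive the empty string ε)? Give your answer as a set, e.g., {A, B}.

Directly nullable (have an ε-rule): {P}.
Not nullable: S, V — each has a terminal in every rule's right-hand side or depends on a non-nullable symbol.

{P}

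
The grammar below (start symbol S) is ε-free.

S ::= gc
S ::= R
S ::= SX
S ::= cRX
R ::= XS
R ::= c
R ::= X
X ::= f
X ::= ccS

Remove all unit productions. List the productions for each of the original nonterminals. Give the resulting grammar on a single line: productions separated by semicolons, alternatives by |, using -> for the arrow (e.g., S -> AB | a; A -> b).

S -> c | f | SX | XS | gc | cRX | ccS; R -> c | f | XS | ccS; X -> f | ccS

Unit productions: R->X, S->R.
Unit pairs (A ⇒* B via units): (R,X), (S,R), (S,X).
S: inherits non-unit rules of {R, S, X} → SX | XS | c | cRX | ccS | f | gc.
R: inherits non-unit rules of {R, X} → XS | c | ccS | f.
X: inherits non-unit rules of {X} → ccS | f.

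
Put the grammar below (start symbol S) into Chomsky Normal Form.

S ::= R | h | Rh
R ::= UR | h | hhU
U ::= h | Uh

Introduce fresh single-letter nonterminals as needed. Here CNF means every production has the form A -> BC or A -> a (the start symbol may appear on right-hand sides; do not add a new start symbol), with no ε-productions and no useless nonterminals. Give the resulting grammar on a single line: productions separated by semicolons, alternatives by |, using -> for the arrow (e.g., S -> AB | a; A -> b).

S -> h | AC | RA | UR; A -> h; B -> AU; C -> AU; R -> h | AB | UR; U -> h | UA

No ε-productions.
After unit-elimination: S -> h | Rh | UR | hhU; R -> h | UR | hhU; U -> h | Uh.
TERM: introduce A -> h and substitute in every rule of length ≥2.
BIN: R -> AAU becomes R -> AB, B -> AU; S -> AAU becomes S -> AC, C -> AU.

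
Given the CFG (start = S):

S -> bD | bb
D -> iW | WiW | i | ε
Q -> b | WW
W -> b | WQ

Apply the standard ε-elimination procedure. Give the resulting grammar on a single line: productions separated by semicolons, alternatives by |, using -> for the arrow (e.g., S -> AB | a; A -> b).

Nullable set: {D}.
S -> bD: D nullable, giving b | bD.
Drop D -> ε.
Unchanged (no nullable symbols): S -> bb; D -> WiW; D -> i; D -> iW; Q -> WW; Q -> b; W -> WQ; W -> b.

S -> b | bD | bb; D -> i | iW | WiW; Q -> b | WW; W -> b | WQ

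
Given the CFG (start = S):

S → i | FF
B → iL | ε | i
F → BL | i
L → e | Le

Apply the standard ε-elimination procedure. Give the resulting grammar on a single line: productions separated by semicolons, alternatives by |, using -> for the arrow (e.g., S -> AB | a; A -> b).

S -> i | FF; B -> i | iL; F -> L | i | BL; L -> e | Le

Nullable set: {B}.
Drop B -> ε.
F -> BL: B nullable, giving BL | L.
Unchanged (no nullable symbols): S -> FF; S -> i; B -> i; B -> iL; F -> i; L -> Le; L -> e.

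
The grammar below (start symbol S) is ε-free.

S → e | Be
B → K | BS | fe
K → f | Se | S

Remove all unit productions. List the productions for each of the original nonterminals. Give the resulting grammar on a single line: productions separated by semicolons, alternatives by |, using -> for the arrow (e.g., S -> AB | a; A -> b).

S -> e | Be; B -> e | f | BS | Be | Se | fe; K -> e | f | Be | Se

Unit productions: B->K, K->S.
Unit pairs (A ⇒* B via units): (B,K), (B,S), (K,S).
S: inherits non-unit rules of {S} → Be | e.
B: inherits non-unit rules of {B, K, S} → BS | Be | Se | e | f | fe.
K: inherits non-unit rules of {K, S} → Be | Se | e | f.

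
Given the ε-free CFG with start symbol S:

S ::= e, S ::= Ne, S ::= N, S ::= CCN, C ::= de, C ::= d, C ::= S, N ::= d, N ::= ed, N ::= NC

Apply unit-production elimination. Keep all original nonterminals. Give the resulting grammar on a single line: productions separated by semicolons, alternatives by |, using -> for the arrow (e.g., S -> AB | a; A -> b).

S -> d | e | NC | Ne | ed | CCN; C -> d | e | NC | Ne | de | ed | CCN; N -> d | NC | ed

Unit productions: C->S, S->N.
Unit pairs (A ⇒* B via units): (C,N), (C,S), (S,N).
S: inherits non-unit rules of {N, S} → CCN | NC | Ne | d | e | ed.
C: inherits non-unit rules of {C, N, S} → CCN | NC | Ne | d | de | e | ed.
N: inherits non-unit rules of {N} → NC | d | ed.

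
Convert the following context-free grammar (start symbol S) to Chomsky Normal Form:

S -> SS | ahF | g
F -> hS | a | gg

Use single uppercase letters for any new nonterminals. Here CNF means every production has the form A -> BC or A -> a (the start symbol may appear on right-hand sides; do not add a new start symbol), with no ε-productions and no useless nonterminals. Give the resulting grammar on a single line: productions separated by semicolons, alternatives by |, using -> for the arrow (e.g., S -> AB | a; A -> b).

S -> g | CD | SS; A -> g; B -> h; C -> a; D -> BF; F -> a | AA | BS

No ε-productions.
No unit productions to eliminate.
TERM: introduce C -> a, A -> g, B -> h and substitute in every rule of length ≥2.
BIN: S -> CBF becomes S -> CD, D -> BF.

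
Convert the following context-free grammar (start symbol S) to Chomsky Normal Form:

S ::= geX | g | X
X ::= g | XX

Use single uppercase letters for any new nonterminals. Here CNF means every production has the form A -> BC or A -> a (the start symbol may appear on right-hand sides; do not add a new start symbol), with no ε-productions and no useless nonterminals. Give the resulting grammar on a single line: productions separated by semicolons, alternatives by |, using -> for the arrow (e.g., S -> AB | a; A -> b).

S -> g | AC | XX; A -> g; B -> e; C -> BX; X -> g | XX

No ε-productions.
After unit-elimination: S -> g | XX | geX; X -> g | XX.
TERM: introduce B -> e, A -> g and substitute in every rule of length ≥2.
BIN: S -> ABX becomes S -> AC, C -> BX.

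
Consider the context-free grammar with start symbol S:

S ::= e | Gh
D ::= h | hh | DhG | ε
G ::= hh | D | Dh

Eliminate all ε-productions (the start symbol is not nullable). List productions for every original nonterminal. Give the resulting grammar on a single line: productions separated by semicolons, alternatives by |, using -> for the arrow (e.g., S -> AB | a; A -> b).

S -> e | h | Gh; D -> h | Dh | hG | hh | DhG; G -> D | h | Dh | hh

Nullable set: {D, G}.
S -> Gh: G nullable, giving Gh | h.
Drop D -> ε.
D -> DhG: D, G nullable, giving Dh | DhG | h | hG.
G -> D: D nullable, giving D.
G -> Dh: D nullable, giving Dh | h.
Unchanged (no nullable symbols): S -> e; D -> h; D -> hh; G -> hh.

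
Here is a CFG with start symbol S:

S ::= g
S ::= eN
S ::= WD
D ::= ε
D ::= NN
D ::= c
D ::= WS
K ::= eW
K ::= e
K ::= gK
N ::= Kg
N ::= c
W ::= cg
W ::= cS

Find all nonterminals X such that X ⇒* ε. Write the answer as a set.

Directly nullable (have an ε-rule): {D}.
Not nullable: K, N, S, W — each has a terminal in every rule's right-hand side or depends on a non-nullable symbol.

{D}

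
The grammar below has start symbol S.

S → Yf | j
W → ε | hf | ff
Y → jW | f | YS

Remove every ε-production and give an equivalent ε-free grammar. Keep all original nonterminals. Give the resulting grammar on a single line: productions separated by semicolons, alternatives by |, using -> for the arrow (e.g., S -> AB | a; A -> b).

S -> j | Yf; W -> ff | hf; Y -> f | j | YS | jW

Nullable set: {W}.
Drop W -> ε.
Y -> jW: W nullable, giving j | jW.
Unchanged (no nullable symbols): S -> Yf; S -> j; W -> ff; W -> hf; Y -> YS; Y -> f.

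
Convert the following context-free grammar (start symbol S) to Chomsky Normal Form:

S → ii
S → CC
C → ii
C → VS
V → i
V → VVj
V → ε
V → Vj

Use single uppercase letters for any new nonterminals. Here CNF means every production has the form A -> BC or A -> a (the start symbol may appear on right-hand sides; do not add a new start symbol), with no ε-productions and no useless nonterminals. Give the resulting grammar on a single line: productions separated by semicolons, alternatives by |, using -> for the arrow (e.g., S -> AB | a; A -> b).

S -> AA | CC; A -> i; B -> j; C -> AA | CC | VS; D -> VB; V -> i | j | VB | VD

Nullable: {V}; after ε-elimination: S -> CC | ii; C -> S | VS | ii; V -> i | j | Vj | VVj.
After unit-elimination: S -> CC | ii; C -> CC | VS | ii; V -> i | j | Vj | VVj.
TERM: introduce A -> i, B -> j and substitute in every rule of length ≥2.
BIN: V -> VVB becomes V -> VD, D -> VB.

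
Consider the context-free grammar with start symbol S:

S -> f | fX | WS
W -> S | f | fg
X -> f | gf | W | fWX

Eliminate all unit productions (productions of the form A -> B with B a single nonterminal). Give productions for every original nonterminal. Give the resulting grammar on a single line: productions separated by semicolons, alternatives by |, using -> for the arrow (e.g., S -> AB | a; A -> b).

Unit productions: W->S, X->W.
Unit pairs (A ⇒* B via units): (W,S), (X,S), (X,W).
S: inherits non-unit rules of {S} → WS | f | fX.
W: inherits non-unit rules of {S, W} → WS | f | fX | fg.
X: inherits non-unit rules of {S, W, X} → WS | f | fWX | fX | fg | gf.

S -> f | WS | fX; W -> f | WS | fX | fg; X -> f | WS | fX | fg | gf | fWX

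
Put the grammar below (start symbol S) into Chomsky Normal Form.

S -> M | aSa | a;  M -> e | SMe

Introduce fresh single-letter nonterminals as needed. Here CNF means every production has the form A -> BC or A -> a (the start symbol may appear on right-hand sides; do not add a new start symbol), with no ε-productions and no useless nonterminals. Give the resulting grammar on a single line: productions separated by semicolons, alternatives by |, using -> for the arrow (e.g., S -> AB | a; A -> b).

S -> a | e | BD | SE; A -> e; B -> a; C -> MA; D -> SB; E -> MA; M -> e | SC

No ε-productions.
After unit-elimination: S -> a | e | SMe | aSa; M -> e | SMe.
TERM: introduce B -> a, A -> e and substitute in every rule of length ≥2.
BIN: M -> SMA becomes M -> SC, C -> MA; S -> BSB becomes S -> BD, D -> SB; S -> SMA becomes S -> SE, E -> MA.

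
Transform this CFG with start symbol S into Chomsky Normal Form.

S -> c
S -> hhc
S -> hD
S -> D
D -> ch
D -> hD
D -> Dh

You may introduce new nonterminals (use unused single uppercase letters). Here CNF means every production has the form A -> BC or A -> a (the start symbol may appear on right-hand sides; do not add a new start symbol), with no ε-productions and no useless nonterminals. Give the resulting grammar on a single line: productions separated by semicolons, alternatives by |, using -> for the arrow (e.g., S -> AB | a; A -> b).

S -> c | AC | AD | BA | DA; A -> h; B -> c; C -> AB; D -> AD | BA | DA

No ε-productions.
After unit-elimination: S -> c | Dh | ch | hD | hhc; D -> Dh | ch | hD.
TERM: introduce B -> c, A -> h and substitute in every rule of length ≥2.
BIN: S -> AAB becomes S -> AC, C -> AB.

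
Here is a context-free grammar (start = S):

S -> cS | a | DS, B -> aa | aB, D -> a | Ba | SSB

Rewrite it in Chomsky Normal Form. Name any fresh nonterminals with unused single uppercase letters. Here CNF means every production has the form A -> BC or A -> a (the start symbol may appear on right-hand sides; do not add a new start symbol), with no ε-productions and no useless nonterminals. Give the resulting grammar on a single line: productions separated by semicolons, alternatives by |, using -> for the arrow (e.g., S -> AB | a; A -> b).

S -> a | CS | DS; A -> a; B -> AA | AB; C -> c; D -> a | BA | SE; E -> SB

No ε-productions.
No unit productions to eliminate.
TERM: introduce A -> a, C -> c and substitute in every rule of length ≥2.
BIN: D -> SSB becomes D -> SE, E -> SB.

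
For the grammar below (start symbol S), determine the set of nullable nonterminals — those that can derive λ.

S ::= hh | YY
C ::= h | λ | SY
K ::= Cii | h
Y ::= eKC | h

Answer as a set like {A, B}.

{C}

Directly nullable (have an ε-rule): {C}.
Not nullable: K, S, Y — each has a terminal in every rule's right-hand side or depends on a non-nullable symbol.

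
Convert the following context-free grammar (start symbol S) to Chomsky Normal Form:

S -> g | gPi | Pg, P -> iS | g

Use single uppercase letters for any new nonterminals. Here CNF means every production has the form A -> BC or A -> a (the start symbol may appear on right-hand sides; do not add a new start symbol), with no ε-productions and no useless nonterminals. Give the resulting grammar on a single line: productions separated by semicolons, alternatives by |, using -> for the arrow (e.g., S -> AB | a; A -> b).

No ε-productions.
No unit productions to eliminate.
TERM: introduce B -> g, A -> i and substitute in every rule of length ≥2.
BIN: S -> BPA becomes S -> BC, C -> PA.

S -> g | BC | PB; A -> i; B -> g; C -> PA; P -> g | AS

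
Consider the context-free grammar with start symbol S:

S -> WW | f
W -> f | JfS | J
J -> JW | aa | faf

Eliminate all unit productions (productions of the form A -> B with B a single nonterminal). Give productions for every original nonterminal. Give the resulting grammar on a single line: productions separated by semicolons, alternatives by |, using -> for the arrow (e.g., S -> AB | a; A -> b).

Unit productions: W->J.
Unit pairs (A ⇒* B via units): (W,J).
S: inherits non-unit rules of {S} → WW | f.
J: inherits non-unit rules of {J} → JW | aa | faf.
W: inherits non-unit rules of {J, W} → JW | JfS | aa | f | faf.

S -> f | WW; J -> JW | aa | faf; W -> f | JW | aa | JfS | faf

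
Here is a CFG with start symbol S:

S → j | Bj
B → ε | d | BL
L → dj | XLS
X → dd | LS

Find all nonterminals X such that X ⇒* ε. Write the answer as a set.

{B}

Directly nullable (have an ε-rule): {B}.
Not nullable: L, S, X — each has a terminal in every rule's right-hand side or depends on a non-nullable symbol.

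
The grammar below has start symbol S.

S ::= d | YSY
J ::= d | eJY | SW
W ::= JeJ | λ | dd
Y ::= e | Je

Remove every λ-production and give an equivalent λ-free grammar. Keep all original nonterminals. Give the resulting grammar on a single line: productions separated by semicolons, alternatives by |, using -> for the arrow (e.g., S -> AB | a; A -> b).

S -> d | YSY; J -> S | d | SW | eJY; W -> dd | JeJ; Y -> e | Je

Nullable set: {W}.
J -> SW: W nullable, giving S | SW.
Drop W -> λ.
Unchanged (no nullable symbols): S -> YSY; S -> d; J -> d; J -> eJY; W -> JeJ; W -> dd; Y -> Je; Y -> e.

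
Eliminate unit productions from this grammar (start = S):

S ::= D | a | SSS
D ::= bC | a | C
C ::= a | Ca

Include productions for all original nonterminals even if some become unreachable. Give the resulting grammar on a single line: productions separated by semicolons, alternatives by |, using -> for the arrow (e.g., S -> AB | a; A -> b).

Unit productions: D->C, S->D.
Unit pairs (A ⇒* B via units): (D,C), (S,C), (S,D).
S: inherits non-unit rules of {C, D, S} → Ca | SSS | a | bC.
C: inherits non-unit rules of {C} → Ca | a.
D: inherits non-unit rules of {C, D} → Ca | a | bC.

S -> a | Ca | bC | SSS; C -> a | Ca; D -> a | Ca | bC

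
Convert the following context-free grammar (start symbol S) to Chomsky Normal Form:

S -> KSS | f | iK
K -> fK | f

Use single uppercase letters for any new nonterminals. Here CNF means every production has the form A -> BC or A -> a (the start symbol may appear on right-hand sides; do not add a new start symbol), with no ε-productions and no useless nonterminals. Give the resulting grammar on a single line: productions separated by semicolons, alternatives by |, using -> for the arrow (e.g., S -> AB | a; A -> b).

S -> f | BK | KC; A -> f; B -> i; C -> SS; K -> f | AK

No ε-productions.
No unit productions to eliminate.
TERM: introduce A -> f, B -> i and substitute in every rule of length ≥2.
BIN: S -> KSS becomes S -> KC, C -> SS.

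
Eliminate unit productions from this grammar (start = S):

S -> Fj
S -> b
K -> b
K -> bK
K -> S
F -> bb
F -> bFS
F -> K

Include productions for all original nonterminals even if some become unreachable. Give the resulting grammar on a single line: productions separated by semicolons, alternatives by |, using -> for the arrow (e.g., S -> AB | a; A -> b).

Unit productions: F->K, K->S.
Unit pairs (A ⇒* B via units): (F,K), (F,S), (K,S).
S: inherits non-unit rules of {S} → Fj | b.
F: inherits non-unit rules of {F, K, S} → Fj | b | bFS | bK | bb.
K: inherits non-unit rules of {K, S} → Fj | b | bK.

S -> b | Fj; F -> b | Fj | bK | bb | bFS; K -> b | Fj | bK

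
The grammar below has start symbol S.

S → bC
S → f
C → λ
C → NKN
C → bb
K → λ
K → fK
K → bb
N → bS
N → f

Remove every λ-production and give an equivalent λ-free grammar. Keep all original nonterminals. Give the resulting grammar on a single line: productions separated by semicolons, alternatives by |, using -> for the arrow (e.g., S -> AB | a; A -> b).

S -> b | f | bC; C -> NN | bb | NKN; K -> f | bb | fK; N -> f | bS

Nullable set: {C, K}.
S -> bC: C nullable, giving b | bC.
Drop C -> λ.
C -> NKN: K nullable, giving NKN | NN.
Drop K -> λ.
K -> fK: K nullable, giving f | fK.
Unchanged (no nullable symbols): S -> f; C -> bb; K -> bb; N -> bS; N -> f.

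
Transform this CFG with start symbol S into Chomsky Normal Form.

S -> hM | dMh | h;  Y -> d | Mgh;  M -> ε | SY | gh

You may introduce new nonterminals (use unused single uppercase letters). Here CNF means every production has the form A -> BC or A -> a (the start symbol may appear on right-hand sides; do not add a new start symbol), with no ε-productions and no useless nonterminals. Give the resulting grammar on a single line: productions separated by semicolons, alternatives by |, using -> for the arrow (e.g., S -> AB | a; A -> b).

S -> h | BM | CB | CD; A -> g; B -> h; C -> d; D -> MB; E -> AB; M -> AB | SY; Y -> d | AB | ME

Nullable: {M}; after ε-elimination: S -> h | dh | hM | dMh; M -> SY | gh; Y -> d | gh | Mgh.
No unit productions to eliminate.
TERM: introduce C -> d, A -> g, B -> h and substitute in every rule of length ≥2.
BIN: S -> CMB becomes S -> CD, D -> MB; Y -> MAB becomes Y -> ME, E -> AB.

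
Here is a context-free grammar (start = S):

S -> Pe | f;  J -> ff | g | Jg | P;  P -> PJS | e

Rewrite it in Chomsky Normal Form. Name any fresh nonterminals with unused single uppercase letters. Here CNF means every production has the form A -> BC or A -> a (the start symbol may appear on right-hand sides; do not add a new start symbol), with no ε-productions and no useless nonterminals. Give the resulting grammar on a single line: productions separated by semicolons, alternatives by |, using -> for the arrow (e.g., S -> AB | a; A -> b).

No ε-productions.
After unit-elimination: S -> f | Pe; J -> e | g | Jg | ff | PJS; P -> e | PJS.
TERM: introduce C -> e, B -> f, A -> g and substitute in every rule of length ≥2.
BIN: J -> PJS becomes J -> PD, D -> JS; P -> PJS becomes P -> PE, E -> JS.

S -> f | PC; A -> g; B -> f; C -> e; D -> JS; E -> JS; J -> e | g | BB | JA | PD; P -> e | PE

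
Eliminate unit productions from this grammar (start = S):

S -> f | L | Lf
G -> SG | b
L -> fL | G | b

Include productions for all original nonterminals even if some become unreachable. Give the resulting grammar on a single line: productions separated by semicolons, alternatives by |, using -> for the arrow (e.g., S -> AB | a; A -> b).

Unit productions: L->G, S->L.
Unit pairs (A ⇒* B via units): (L,G), (S,G), (S,L).
S: inherits non-unit rules of {G, L, S} → Lf | SG | b | f | fL.
G: inherits non-unit rules of {G} → SG | b.
L: inherits non-unit rules of {G, L} → SG | b | fL.

S -> b | f | Lf | SG | fL; G -> b | SG; L -> b | SG | fL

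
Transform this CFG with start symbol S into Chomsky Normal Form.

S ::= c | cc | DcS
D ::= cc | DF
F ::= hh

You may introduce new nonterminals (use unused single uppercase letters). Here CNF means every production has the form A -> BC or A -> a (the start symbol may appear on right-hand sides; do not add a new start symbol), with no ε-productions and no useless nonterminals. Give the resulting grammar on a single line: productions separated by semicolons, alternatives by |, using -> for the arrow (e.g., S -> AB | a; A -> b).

S -> c | AA | DC; A -> c; B -> h; C -> AS; D -> AA | DF; F -> BB

No ε-productions.
No unit productions to eliminate.
TERM: introduce A -> c, B -> h and substitute in every rule of length ≥2.
BIN: S -> DAS becomes S -> DC, C -> AS.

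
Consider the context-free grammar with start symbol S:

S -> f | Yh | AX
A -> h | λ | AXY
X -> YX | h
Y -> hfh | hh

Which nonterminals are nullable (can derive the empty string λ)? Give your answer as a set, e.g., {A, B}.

{A}

Directly nullable (have an ε-rule): {A}.
Not nullable: S, X, Y — each has a terminal in every rule's right-hand side or depends on a non-nullable symbol.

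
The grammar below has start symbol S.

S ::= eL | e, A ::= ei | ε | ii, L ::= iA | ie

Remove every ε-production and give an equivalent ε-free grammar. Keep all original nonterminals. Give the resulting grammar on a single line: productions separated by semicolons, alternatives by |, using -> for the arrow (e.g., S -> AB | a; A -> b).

S -> e | eL; A -> ei | ii; L -> i | iA | ie

Nullable set: {A}.
Drop A -> ε.
L -> iA: A nullable, giving i | iA.
Unchanged (no nullable symbols): S -> e; S -> eL; A -> ei; A -> ii; L -> ie.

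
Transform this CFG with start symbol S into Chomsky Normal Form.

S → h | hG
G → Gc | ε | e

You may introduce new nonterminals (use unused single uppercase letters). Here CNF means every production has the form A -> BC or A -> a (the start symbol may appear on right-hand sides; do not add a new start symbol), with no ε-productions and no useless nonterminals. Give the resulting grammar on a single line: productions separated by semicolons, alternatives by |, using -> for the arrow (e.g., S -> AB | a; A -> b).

Nullable: {G}; after ε-elimination: S -> h | hG; G -> c | e | Gc.
No unit productions to eliminate.
TERM: introduce A -> c, B -> h and substitute in every rule of length ≥2.

S -> h | BG; A -> c; B -> h; G -> c | e | GA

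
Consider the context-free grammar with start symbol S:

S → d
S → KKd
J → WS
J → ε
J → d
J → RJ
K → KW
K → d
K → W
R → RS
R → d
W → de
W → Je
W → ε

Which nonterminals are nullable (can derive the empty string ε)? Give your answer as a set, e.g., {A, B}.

{J, K, W}

Directly nullable (have an ε-rule): {J, W}.
K is nullable via K -> W (every symbol on the right is already known nullable).
Not nullable: R, S — each has a terminal in every rule's right-hand side or depends on a non-nullable symbol.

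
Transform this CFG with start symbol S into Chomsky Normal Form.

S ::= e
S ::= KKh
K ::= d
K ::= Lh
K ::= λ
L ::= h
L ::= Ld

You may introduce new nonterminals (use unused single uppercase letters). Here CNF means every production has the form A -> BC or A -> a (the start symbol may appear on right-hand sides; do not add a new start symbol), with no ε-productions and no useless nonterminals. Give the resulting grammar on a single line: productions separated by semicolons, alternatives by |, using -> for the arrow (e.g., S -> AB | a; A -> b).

Nullable: {K}; after ε-elimination: S -> e | h | Kh | KKh; K -> d | Lh; L -> h | Ld.
No unit productions to eliminate.
TERM: introduce B -> d, A -> h and substitute in every rule of length ≥2.
BIN: S -> KKA becomes S -> KC, C -> KA.

S -> e | h | KA | KC; A -> h; B -> d; C -> KA; K -> d | LA; L -> h | LB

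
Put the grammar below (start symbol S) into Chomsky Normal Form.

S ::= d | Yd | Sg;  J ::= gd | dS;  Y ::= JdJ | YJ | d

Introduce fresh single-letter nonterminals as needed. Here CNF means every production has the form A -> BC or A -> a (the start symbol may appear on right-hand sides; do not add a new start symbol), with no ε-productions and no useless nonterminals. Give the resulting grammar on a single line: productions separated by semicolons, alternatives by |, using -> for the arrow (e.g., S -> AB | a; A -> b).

S -> d | SB | YA; A -> d; B -> g; C -> AJ; J -> AS | BA; Y -> d | JC | YJ

No ε-productions.
No unit productions to eliminate.
TERM: introduce A -> d, B -> g and substitute in every rule of length ≥2.
BIN: Y -> JAJ becomes Y -> JC, C -> AJ.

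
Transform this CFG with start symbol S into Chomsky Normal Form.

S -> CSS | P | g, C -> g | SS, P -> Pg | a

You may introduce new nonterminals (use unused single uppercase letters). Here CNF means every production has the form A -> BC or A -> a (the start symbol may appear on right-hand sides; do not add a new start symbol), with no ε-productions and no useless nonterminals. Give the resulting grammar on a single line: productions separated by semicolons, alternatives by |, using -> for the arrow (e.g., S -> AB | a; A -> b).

S -> a | g | CB | PA; A -> g; B -> SS; C -> g | SS; P -> a | PA

No ε-productions.
After unit-elimination: S -> a | g | Pg | CSS; C -> g | SS; P -> a | Pg.
TERM: introduce A -> g and substitute in every rule of length ≥2.
BIN: S -> CSS becomes S -> CB, B -> SS.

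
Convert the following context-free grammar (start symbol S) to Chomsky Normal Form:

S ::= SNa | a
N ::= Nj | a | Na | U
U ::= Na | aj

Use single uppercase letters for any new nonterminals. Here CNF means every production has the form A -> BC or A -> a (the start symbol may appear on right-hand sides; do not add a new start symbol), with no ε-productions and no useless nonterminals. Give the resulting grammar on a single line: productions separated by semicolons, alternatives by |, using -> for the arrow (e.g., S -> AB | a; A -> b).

No ε-productions.
After unit-elimination: S -> a | SNa; N -> a | Na | Nj | aj; U -> Na | aj.
TERM: introduce A -> a, B -> j and substitute in every rule of length ≥2.
BIN: S -> SNA becomes S -> SC, C -> NA.
Drop unreachable/unproductive: U.

S -> a | SC; A -> a; B -> j; C -> NA; N -> a | AB | NA | NB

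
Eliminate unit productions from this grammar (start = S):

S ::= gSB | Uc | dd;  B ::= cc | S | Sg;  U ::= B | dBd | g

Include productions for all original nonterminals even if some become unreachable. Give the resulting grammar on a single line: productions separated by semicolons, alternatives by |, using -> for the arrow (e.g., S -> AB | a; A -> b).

Unit productions: B->S, U->B.
Unit pairs (A ⇒* B via units): (B,S), (U,B), (U,S).
S: inherits non-unit rules of {S} → Uc | dd | gSB.
B: inherits non-unit rules of {B, S} → Sg | Uc | cc | dd | gSB.
U: inherits non-unit rules of {B, S, U} → Sg | Uc | cc | dBd | dd | g | gSB.

S -> Uc | dd | gSB; B -> Sg | Uc | cc | dd | gSB; U -> g | Sg | Uc | cc | dd | dBd | gSB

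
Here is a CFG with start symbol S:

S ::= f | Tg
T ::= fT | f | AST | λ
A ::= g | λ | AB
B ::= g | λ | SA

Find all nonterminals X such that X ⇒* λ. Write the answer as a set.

Directly nullable (have an ε-rule): {A, B, T}.
Not nullable: S — each has a terminal in every rule's right-hand side or depends on a non-nullable symbol.

{A, B, T}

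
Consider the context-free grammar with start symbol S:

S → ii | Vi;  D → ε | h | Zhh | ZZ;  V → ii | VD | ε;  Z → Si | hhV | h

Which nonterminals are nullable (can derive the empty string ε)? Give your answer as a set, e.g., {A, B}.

{D, V}

Directly nullable (have an ε-rule): {D, V}.
Not nullable: S, Z — each has a terminal in every rule's right-hand side or depends on a non-nullable symbol.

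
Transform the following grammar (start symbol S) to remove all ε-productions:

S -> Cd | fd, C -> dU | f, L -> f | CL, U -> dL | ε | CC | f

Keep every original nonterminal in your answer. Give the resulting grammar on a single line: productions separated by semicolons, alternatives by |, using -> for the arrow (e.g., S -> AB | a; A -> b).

S -> Cd | fd; C -> d | f | dU; L -> f | CL; U -> f | CC | dL

Nullable set: {U}.
C -> dU: U nullable, giving d | dU.
Drop U -> ε.
Unchanged (no nullable symbols): S -> Cd; S -> fd; C -> f; L -> CL; L -> f; U -> CC; U -> dL; U -> f.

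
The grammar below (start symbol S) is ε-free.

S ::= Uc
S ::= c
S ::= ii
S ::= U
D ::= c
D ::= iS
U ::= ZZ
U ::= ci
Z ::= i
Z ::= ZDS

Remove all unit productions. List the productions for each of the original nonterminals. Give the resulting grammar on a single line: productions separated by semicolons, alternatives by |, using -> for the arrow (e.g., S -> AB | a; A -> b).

Unit productions: S->U.
Unit pairs (A ⇒* B via units): (S,U).
S: inherits non-unit rules of {S, U} → Uc | ZZ | c | ci | ii.
D: inherits non-unit rules of {D} → c | iS.
U: inherits non-unit rules of {U} → ZZ | ci.
Z: inherits non-unit rules of {Z} → ZDS | i.

S -> c | Uc | ZZ | ci | ii; D -> c | iS; U -> ZZ | ci; Z -> i | ZDS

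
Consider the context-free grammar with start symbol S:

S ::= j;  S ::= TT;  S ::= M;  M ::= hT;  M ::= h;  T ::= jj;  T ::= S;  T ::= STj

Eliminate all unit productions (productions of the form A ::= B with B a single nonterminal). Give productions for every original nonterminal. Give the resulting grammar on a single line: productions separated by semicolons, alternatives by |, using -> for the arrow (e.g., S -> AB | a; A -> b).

Unit productions: S->M, T->S.
Unit pairs (A ⇒* B via units): (S,M), (T,M), (T,S).
S: inherits non-unit rules of {M, S} → TT | h | hT | j.
M: inherits non-unit rules of {M} → h | hT.
T: inherits non-unit rules of {M, S, T} → STj | TT | h | hT | j | jj.

S -> h | j | TT | hT; M -> h | hT; T -> h | j | TT | hT | jj | STj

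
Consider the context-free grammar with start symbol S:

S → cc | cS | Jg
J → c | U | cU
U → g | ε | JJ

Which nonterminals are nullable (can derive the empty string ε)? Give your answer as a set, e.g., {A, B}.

Directly nullable (have an ε-rule): {U}.
J is nullable via J -> U (every symbol on the right is already known nullable).
Not nullable: S — each has a terminal in every rule's right-hand side or depends on a non-nullable symbol.

{J, U}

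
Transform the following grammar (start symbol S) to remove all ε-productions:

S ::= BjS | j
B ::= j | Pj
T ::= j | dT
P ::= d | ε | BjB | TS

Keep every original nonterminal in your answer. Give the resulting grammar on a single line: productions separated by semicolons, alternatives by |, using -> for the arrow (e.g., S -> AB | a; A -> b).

Nullable set: {P}.
B -> Pj: P nullable, giving Pj | j.
Drop P -> ε.
Unchanged (no nullable symbols): S -> BjS; S -> j; B -> j; P -> BjB; P -> TS; P -> d; T -> dT; T -> j.

S -> j | BjS; B -> j | Pj; P -> d | TS | BjB; T -> j | dT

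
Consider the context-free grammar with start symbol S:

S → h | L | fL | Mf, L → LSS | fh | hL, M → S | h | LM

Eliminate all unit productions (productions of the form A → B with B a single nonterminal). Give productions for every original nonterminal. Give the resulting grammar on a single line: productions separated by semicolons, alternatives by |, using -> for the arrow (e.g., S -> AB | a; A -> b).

S -> h | Mf | fL | fh | hL | LSS; L -> fh | hL | LSS; M -> h | LM | Mf | fL | fh | hL | LSS

Unit productions: M->S, S->L.
Unit pairs (A ⇒* B via units): (M,L), (M,S), (S,L).
S: inherits non-unit rules of {L, S} → LSS | Mf | fL | fh | h | hL.
L: inherits non-unit rules of {L} → LSS | fh | hL.
M: inherits non-unit rules of {L, M, S} → LM | LSS | Mf | fL | fh | h | hL.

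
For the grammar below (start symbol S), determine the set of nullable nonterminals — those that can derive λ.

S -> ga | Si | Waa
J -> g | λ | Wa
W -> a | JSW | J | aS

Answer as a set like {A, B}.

{J, W}

Directly nullable (have an ε-rule): {J}.
W is nullable via W -> J (every symbol on the right is already known nullable).
Not nullable: S — each has a terminal in every rule's right-hand side or depends on a non-nullable symbol.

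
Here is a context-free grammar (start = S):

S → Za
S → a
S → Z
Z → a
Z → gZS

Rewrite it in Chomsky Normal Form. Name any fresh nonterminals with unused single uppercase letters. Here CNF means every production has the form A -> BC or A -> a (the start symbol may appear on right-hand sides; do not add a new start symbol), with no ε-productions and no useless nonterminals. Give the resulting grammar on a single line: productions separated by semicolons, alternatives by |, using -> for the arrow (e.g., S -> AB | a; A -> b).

No ε-productions.
After unit-elimination: S -> a | Za | gZS; Z -> a | gZS.
TERM: introduce A -> a, B -> g and substitute in every rule of length ≥2.
BIN: S -> BZS becomes S -> BC, C -> ZS; Z -> BZS becomes Z -> BD, D -> ZS.

S -> a | BC | ZA; A -> a; B -> g; C -> ZS; D -> ZS; Z -> a | BD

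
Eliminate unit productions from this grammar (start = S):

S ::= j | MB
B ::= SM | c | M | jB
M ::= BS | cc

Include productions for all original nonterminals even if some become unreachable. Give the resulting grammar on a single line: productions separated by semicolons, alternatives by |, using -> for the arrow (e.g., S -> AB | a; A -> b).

S -> j | MB; B -> c | BS | SM | cc | jB; M -> BS | cc

Unit productions: B->M.
Unit pairs (A ⇒* B via units): (B,M).
S: inherits non-unit rules of {S} → MB | j.
B: inherits non-unit rules of {B, M} → BS | SM | c | cc | jB.
M: inherits non-unit rules of {M} → BS | cc.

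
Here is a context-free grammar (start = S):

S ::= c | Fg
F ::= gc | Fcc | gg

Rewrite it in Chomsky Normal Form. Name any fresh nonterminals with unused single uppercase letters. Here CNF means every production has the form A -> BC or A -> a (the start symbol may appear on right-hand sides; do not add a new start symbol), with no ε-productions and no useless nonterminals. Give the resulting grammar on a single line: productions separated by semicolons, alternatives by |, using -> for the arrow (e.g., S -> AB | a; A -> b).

S -> c | FB; A -> c; B -> g; C -> AA; F -> BA | BB | FC

No ε-productions.
No unit productions to eliminate.
TERM: introduce A -> c, B -> g and substitute in every rule of length ≥2.
BIN: F -> FAA becomes F -> FC, C -> AA.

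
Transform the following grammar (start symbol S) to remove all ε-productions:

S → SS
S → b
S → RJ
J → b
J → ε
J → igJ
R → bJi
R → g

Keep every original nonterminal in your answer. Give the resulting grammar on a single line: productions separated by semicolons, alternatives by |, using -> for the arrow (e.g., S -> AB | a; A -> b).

S -> R | b | RJ | SS; J -> b | ig | igJ; R -> g | bi | bJi

Nullable set: {J}.
S -> RJ: J nullable, giving R | RJ.
Drop J -> ε.
J -> igJ: J nullable, giving ig | igJ.
R -> bJi: J nullable, giving bJi | bi.
Unchanged (no nullable symbols): S -> SS; S -> b; J -> b; R -> g.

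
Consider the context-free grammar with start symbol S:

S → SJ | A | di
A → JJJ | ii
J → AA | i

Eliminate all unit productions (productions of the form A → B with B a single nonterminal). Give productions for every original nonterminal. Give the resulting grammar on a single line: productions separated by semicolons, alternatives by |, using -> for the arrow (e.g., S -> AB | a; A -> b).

Unit productions: S->A.
Unit pairs (A ⇒* B via units): (S,A).
S: inherits non-unit rules of {A, S} → JJJ | SJ | di | ii.
A: inherits non-unit rules of {A} → JJJ | ii.
J: inherits non-unit rules of {J} → AA | i.

S -> SJ | di | ii | JJJ; A -> ii | JJJ; J -> i | AA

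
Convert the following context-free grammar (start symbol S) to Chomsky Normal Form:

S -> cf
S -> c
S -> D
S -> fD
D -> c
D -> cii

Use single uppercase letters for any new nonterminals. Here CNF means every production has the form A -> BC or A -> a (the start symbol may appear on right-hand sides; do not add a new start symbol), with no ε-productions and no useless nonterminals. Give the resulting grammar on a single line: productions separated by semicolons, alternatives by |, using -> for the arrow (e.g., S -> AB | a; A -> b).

S -> c | AC | AF | CD; A -> c; B -> i; C -> f; D -> c | AE; E -> BB; F -> BB

No ε-productions.
After unit-elimination: S -> c | cf | fD | cii; D -> c | cii.
TERM: introduce A -> c, C -> f, B -> i and substitute in every rule of length ≥2.
BIN: D -> ABB becomes D -> AE, E -> BB; S -> ABB becomes S -> AF, F -> BB.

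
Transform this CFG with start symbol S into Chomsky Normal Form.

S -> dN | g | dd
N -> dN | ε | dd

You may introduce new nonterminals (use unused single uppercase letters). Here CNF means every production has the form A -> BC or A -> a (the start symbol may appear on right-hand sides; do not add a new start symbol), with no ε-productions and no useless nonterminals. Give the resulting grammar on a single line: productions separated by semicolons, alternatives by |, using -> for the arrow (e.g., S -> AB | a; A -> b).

S -> d | g | AA | AN; A -> d; N -> d | AA | AN

Nullable: {N}; after ε-elimination: S -> d | g | dN | dd; N -> d | dN | dd.
No unit productions to eliminate.
TERM: introduce A -> d and substitute in every rule of length ≥2.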